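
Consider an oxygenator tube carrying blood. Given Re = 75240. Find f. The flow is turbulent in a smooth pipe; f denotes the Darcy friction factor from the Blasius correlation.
Formula: f = \frac{0.316}{Re^{0.25}}
f = 0.316/75240^0.25 = 0.01908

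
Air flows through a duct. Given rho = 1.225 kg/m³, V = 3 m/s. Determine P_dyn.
Formula: P_{dyn} = \frac{1}{2} \rho V^2
P_dyn = 0.5·1.225·3²/1000 = 0.005513 kPa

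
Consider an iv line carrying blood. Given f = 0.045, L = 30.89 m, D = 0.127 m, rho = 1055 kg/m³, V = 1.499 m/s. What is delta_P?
Formula: \Delta P = f \frac{L}{D} \frac{\rho V^2}{2}
delta_P = 0.045·(30.89/0.127)·0.5·1055·1.499²/1000 = 12.97 kPa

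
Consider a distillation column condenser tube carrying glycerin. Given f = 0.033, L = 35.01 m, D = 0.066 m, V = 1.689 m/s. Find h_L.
Formula: h_L = f \frac{L}{D} \frac{V^2}{2g}
h_L = 0.033·(35.01/0.066)·1.689²/(2·9.81) = 2.545 m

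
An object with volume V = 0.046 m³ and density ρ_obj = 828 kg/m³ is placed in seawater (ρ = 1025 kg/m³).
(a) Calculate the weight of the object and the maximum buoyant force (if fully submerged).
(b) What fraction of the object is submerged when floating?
(a) W=rho_obj*g*V=828*9.81*0.046=373.6 N; F_B(max)=rho*g*V=1025*9.81*0.046=462.5 N
(b) Floating fraction=rho_obj/rho=828/1025=0.808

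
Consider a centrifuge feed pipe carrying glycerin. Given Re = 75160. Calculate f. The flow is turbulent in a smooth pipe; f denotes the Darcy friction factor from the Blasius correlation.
Formula: f = \frac{0.316}{Re^{0.25}}
f = 0.316/75160^0.25 = 0.01908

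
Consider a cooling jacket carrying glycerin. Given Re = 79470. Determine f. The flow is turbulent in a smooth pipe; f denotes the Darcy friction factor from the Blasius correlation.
Formula: f = \frac{0.316}{Re^{0.25}}
f = 0.316/79470^0.25 = 0.01882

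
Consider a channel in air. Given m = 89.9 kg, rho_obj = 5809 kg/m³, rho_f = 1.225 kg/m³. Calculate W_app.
Formula: W_{app} = mg\left(1 - \frac{\rho_f}{\rho_{obj}}\right)
W_app = 89.9·9.81·(1 − 1.225/5809) = 881.7 N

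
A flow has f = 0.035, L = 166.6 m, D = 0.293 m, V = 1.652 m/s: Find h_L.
Formula: h_L = f \frac{L}{D} \frac{V^2}{2g}
h_L = 0.035·(166.6/0.293)·1.652²/(2·9.81) = 2.768 m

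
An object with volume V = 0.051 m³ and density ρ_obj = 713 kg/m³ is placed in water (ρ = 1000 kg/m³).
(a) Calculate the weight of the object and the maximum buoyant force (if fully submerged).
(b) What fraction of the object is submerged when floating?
(a) W=rho_obj*g*V=713*9.81*0.051=356.7 N; F_B(max)=rho*g*V=1000*9.81*0.051=500.3 N
(b) Floating fraction=rho_obj/rho=713/1000=0.713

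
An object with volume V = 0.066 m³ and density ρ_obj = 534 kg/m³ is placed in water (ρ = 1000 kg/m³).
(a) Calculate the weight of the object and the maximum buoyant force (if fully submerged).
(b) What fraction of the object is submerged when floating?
(a) W=rho_obj*g*V=534*9.81*0.066=345.7 N; F_B(max)=rho*g*V=1000*9.81*0.066=647.5 N
(b) Floating fraction=rho_obj/rho=534/1000=0.534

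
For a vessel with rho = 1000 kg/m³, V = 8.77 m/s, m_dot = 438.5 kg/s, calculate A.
Formula: \dot{m} = \rho A V
Substituting knowns: 438.5 = 1000·A·8.77
Solving for A: A = 438.5/(1000·8.77) = 0.05 m²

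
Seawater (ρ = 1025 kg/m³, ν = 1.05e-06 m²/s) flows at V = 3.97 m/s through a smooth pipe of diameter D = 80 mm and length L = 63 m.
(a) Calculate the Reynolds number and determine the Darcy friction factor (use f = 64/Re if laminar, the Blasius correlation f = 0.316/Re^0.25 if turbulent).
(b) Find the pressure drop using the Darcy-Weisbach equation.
(a) Re = V·D/ν = 3.97·0.08/1.05e-06 = 302480 → turbulent (Re > 4000); f = 0.316/Re^0.25 = 0.316/302480^0.25 = 0.013475 (Blasius is strictly valid for Re ≲ 1e5; used here as the smooth-pipe estimate the problem specifies)
(b) Darcy-Weisbach: ΔP = f·(L/D)·½ρV²/1000 = 0.013475·(63/0.080)·½·1025·3.97²/1000 = 85.71 kPa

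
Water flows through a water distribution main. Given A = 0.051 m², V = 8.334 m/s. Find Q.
Formula: Q = A V
Q = 0.051·8.334·1000 = 425 L/s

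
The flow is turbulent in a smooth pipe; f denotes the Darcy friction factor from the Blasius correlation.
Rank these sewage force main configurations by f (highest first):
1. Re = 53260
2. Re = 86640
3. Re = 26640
Case 1: f = 0.0208
Case 2: f = 0.01842
Case 3: f = 0.02473
Ranking (highest first): 3, 1, 2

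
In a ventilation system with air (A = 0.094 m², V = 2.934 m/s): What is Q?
Formula: Q = A V
Q = 0.094·2.934·1000 = 275.8 L/s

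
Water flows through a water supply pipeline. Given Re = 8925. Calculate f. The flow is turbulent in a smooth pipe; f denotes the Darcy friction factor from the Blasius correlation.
Formula: f = \frac{0.316}{Re^{0.25}}
f = 0.316/8925^0.25 = 0.03251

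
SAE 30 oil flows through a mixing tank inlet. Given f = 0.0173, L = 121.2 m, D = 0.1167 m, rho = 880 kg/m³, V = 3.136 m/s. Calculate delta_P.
Formula: \Delta P = f \frac{L}{D} \frac{\rho V^2}{2}
delta_P = 0.0173·(121.2/0.1167)·0.5·880·3.136²/1000 = 77.75 kPa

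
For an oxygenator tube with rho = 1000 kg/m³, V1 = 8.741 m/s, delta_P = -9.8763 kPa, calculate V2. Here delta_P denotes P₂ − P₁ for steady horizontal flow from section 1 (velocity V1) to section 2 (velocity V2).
Formula: \Delta P = \frac{1}{2} \rho (V_1^2 - V_2^2)
Substituting knowns: -9.8763 = 0.5·1000·(8.741² − V2²)/1000
Solving for V2: V2 = √(8.741² − 2·(-9.8763·1000)/1000) = 9.806 m/s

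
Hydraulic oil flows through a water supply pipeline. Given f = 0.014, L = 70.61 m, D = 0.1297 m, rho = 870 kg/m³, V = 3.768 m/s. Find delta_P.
Formula: \Delta P = f \frac{L}{D} \frac{\rho V^2}{2}
delta_P = 0.014·(70.61/0.1297)·0.5·870·3.768²/1000 = 47.07 kPa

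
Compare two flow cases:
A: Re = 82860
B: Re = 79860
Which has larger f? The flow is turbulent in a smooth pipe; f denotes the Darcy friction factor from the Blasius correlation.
f(A) = 0.01863, f(B) = 0.0188. Answer: B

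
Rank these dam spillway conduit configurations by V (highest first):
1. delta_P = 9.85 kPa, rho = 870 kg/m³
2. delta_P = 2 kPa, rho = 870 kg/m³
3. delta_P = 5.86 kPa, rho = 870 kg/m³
Case 1: V = 4.759 m/s
Case 2: V = 2.144 m/s
Case 3: V = 3.67 m/s
Ranking (highest first): 1, 3, 2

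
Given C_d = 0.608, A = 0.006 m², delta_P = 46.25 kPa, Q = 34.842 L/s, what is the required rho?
Formula: Q = C_d A \sqrt{\frac{2 \Delta P}{\rho}}
Substituting knowns: 34.842 = 0.608·0.006·√(2·(46.25·1000)/rho)·1000
Solving for rho: rho = 2·(46.25·1000)/((34.842/1000)/(0.608·0.006))² = 1014 kg/m³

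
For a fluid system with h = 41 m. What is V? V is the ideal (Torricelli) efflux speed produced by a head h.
Formula: V = \sqrt{2 g h}
V = √(2·9.81·41) = 28.36 m/s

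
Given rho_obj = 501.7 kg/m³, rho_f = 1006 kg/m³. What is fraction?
Formula: f_{sub} = \frac{\rho_{obj}}{\rho_f}
fraction = 501.7/1006 = 0.4987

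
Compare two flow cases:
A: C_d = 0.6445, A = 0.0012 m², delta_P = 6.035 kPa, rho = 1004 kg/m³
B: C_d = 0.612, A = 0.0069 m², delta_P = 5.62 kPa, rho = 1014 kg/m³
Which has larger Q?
Q(A) = 2.682 L/s, Q(B) = 14.06 L/s. Answer: B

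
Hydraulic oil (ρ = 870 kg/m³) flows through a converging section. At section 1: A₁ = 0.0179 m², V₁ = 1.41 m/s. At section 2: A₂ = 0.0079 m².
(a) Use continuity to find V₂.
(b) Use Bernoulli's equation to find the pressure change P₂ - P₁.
(a) Continuity: A₁V₁=A₂V₂ -> V₂=A₁V₁/A₂=0.0179*1.41/0.0079=3.19 m/s
(b) Bernoulli: P₂-P₁=0.5*rho*(V₁^2-V₂^2)/1000=0.5*870*(1.41^2-3.19^2)/1000=-3.562 kPa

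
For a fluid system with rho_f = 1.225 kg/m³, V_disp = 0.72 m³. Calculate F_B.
Formula: F_B = \rho_f g V_{disp}
F_B = 1.225·9.81·0.72 = 8.652 N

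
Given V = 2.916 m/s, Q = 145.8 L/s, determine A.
Formula: Q = A V
Substituting knowns: 145.8 = A·2.916·1000
Solving for A: A = (145.8/1000)/2.916 = 0.05 m²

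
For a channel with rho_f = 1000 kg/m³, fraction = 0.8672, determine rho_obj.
Formula: f_{sub} = \frac{\rho_{obj}}{\rho_f}
Substituting knowns: 0.8672 = rho_obj/1000
Solving for rho_obj: rho_obj = 0.8672·1000 = 867.2 kg/m³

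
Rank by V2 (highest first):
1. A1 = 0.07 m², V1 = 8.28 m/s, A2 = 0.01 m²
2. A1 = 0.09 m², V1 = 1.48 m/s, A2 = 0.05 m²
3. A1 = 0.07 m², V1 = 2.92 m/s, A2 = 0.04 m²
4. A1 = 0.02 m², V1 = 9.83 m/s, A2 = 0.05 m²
Case 1: V2 = 57.96 m/s
Case 2: V2 = 2.664 m/s
Case 3: V2 = 5.11 m/s
Case 4: V2 = 3.932 m/s
Ranking (highest first): 1, 3, 4, 2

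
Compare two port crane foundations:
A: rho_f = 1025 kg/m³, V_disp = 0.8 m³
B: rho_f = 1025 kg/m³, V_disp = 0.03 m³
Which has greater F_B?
F_B(A) = 8044 N, F_B(B) = 301.7 N. Answer: A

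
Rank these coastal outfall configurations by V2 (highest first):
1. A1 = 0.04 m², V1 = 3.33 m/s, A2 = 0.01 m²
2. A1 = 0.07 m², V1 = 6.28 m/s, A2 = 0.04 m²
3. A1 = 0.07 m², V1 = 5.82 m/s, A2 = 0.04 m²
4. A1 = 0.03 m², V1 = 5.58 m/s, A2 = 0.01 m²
Case 1: V2 = 13.32 m/s
Case 2: V2 = 10.99 m/s
Case 3: V2 = 10.19 m/s
Case 4: V2 = 16.74 m/s
Ranking (highest first): 4, 1, 2, 3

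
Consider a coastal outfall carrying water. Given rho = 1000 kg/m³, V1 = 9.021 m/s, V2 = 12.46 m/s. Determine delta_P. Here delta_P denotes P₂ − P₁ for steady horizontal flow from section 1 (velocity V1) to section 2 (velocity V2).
Formula: \Delta P = \frac{1}{2} \rho (V_1^2 - V_2^2)
delta_P = 0.5·1000·(9.021² − 12.46²)/1000 = -36.94 kPa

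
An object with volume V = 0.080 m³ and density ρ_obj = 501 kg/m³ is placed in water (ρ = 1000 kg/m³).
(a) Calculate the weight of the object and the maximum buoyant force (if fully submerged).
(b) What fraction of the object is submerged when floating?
(a) W=rho_obj*g*V=501*9.81*0.080=393.2 N; F_B(max)=rho*g*V=1000*9.81*0.080=784.8 N
(b) Floating fraction=rho_obj/rho=501/1000=0.501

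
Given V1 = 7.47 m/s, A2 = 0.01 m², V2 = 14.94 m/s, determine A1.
Formula: V_2 = \frac{A_1 V_1}{A_2}
Substituting knowns: 14.94 = A1·7.47/0.01
Solving for A1: A1 = 14.94·0.01/7.47 = 0.02 m²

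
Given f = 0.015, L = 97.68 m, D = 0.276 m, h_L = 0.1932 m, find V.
Formula: h_L = f \frac{L}{D} \frac{V^2}{2g}
Substituting knowns: 0.1932 = 0.015·(97.68/0.276)·V²/(2·9.81)
Solving for V: V = √(0.1932·2·9.81/(0.015·(97.68/0.276))) = 0.845 m/s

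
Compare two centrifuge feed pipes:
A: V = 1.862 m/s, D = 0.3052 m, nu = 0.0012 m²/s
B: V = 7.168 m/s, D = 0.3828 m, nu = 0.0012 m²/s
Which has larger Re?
Re(A) = 473.6, Re(B) = 2287. Answer: B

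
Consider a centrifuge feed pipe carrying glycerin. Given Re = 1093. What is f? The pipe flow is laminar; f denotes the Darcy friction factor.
Formula: f = \frac{64}{Re}
f = 64/1093 = 0.05855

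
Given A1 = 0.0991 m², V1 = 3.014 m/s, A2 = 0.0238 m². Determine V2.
Formula: V_2 = \frac{A_1 V_1}{A_2}
V2 = 0.0991·3.014/0.0238 = 12.55 m/s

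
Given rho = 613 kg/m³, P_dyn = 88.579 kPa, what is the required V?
Formula: P_{dyn} = \frac{1}{2} \rho V^2
Substituting knowns: 88.579 = 0.5·613·V²/1000
Solving for V: V = √(2·(88.579·1000)/613) = 17 m/s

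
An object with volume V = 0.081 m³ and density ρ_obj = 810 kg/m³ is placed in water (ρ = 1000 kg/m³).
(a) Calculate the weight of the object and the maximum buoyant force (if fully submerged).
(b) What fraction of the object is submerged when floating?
(a) W=rho_obj*g*V=810*9.81*0.081=643.6 N; F_B(max)=rho*g*V=1000*9.81*0.081=794.6 N
(b) Floating fraction=rho_obj/rho=810/1000=0.810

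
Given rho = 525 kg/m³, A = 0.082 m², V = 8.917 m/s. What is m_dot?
Formula: \dot{m} = \rho A V
m_dot = 525·0.082·8.917 = 383.9 kg/s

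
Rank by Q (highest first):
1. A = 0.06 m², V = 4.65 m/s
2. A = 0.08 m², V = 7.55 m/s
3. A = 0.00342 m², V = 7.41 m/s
Case 1: Q = 279 L/s
Case 2: Q = 604 L/s
Case 3: Q = 25.34 L/s
Ranking (highest first): 2, 1, 3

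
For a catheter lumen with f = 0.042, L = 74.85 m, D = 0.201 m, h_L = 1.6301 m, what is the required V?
Formula: h_L = f \frac{L}{D} \frac{V^2}{2g}
Substituting knowns: 1.6301 = 0.042·(74.85/0.201)·V²/(2·9.81)
Solving for V: V = √(1.6301·2·9.81/(0.042·(74.85/0.201))) = 1.43 m/s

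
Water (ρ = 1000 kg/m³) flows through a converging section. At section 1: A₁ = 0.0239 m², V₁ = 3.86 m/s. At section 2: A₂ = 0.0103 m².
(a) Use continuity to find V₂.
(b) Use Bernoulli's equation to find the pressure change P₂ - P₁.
(a) Continuity: A₁V₁=A₂V₂ -> V₂=A₁V₁/A₂=0.0239*3.86/0.0103=8.96 m/s
(b) Bernoulli: P₂-P₁=0.5*rho*(V₁^2-V₂^2)/1000=0.5*1000*(3.86^2-8.96^2)/1000=-32.69 kPa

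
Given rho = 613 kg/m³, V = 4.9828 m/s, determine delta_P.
Formula: V = \sqrt{\frac{2 \Delta P}{\rho}}
Substituting knowns: 4.9828 = √(2·(delta_P·1000)/613)
Solving for delta_P: delta_P = 4.9828²·613/2/1000 = 7.61 kPa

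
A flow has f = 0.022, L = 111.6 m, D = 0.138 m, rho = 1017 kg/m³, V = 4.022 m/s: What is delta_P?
Formula: \Delta P = f \frac{L}{D} \frac{\rho V^2}{2}
delta_P = 0.022·(111.6/0.138)·0.5·1017·4.022²/1000 = 146.3 kPa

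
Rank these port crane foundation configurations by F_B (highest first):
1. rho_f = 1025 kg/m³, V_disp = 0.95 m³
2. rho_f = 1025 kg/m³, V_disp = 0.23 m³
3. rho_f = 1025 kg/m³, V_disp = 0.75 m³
Case 1: F_B = 9552 N
Case 2: F_B = 2313 N
Case 3: F_B = 7541 N
Ranking (highest first): 1, 3, 2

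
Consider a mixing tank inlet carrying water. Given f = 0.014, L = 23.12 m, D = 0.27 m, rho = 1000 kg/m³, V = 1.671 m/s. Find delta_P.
Formula: \Delta P = f \frac{L}{D} \frac{\rho V^2}{2}
delta_P = 0.014·(23.12/0.27)·0.5·1000·1.671²/1000 = 1.674 kPa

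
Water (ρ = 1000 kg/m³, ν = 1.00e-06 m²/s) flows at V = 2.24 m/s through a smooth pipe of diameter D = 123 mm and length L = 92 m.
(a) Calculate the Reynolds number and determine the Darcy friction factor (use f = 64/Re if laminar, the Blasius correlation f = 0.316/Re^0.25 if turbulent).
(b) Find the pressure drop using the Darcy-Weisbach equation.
(a) Re = V·D/ν = 2.24·0.123/1.00e-06 = 275520 → turbulent (Re > 4000); f = 0.316/Re^0.25 = 0.316/275520^0.25 = 0.013793 (Blasius is strictly valid for Re ≲ 1e5; used here as the smooth-pipe estimate the problem specifies)
(b) Darcy-Weisbach: ΔP = f·(L/D)·½ρV²/1000 = 0.013793·(92/0.123)·½·1000·2.24²/1000 = 25.88 kPa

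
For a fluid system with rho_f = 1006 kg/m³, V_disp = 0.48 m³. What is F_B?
Formula: F_B = \rho_f g V_{disp}
F_B = 1006·9.81·0.48 = 4737 N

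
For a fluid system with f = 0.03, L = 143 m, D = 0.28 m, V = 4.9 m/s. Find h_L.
Formula: h_L = f \frac{L}{D} \frac{V^2}{2g}
h_L = 0.03·(143/0.28)·4.9²/(2·9.81) = 18.75 m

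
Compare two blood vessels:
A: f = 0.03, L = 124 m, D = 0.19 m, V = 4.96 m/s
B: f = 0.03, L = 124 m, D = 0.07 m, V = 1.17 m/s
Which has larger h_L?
h_L(A) = 24.55 m, h_L(B) = 3.708 m. Answer: A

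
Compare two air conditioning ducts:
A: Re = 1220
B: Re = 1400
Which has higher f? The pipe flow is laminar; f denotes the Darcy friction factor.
f(A) = 0.05246, f(B) = 0.04571. Answer: A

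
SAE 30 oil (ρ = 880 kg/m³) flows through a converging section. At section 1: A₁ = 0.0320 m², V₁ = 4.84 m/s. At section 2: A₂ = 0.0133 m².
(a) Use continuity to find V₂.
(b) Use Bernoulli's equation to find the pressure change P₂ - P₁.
(a) Continuity: A₁V₁=A₂V₂ -> V₂=A₁V₁/A₂=0.0320*4.84/0.0133=11.65 m/s
(b) Bernoulli: P₂-P₁=0.5*rho*(V₁^2-V₂^2)/1000=0.5*880*(4.84^2-11.65^2)/1000=-49.41 kPa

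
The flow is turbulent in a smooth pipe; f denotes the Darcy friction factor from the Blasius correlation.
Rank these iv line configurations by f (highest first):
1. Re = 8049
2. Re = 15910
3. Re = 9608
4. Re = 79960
Case 1: f = 0.03336
Case 2: f = 0.02814
Case 3: f = 0.03192
Case 4: f = 0.01879
Ranking (highest first): 1, 3, 2, 4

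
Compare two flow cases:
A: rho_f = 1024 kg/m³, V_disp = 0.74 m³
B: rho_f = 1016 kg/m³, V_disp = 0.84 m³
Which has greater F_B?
F_B(A) = 7434 N, F_B(B) = 8372 N. Answer: B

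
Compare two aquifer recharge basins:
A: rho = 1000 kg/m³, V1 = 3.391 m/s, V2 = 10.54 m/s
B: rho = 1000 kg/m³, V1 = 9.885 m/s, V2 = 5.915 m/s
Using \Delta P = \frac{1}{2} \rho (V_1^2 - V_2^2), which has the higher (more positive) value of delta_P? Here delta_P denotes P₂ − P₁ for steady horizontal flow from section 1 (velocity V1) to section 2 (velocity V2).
delta_P(A) = -49.8 kPa, delta_P(B) = 31.36 kPa. Answer: B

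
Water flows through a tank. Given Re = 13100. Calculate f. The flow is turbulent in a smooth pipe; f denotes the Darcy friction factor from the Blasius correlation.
Formula: f = \frac{0.316}{Re^{0.25}}
f = 0.316/13100^0.25 = 0.02954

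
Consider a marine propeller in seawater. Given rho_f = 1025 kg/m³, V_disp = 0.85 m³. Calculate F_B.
Formula: F_B = \rho_f g V_{disp}
F_B = 1025·9.81·0.85 = 8547 N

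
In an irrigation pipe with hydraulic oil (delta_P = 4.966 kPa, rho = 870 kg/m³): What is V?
Formula: V = \sqrt{\frac{2 \Delta P}{\rho}}
V = √(2·(4.966·1000)/870) = 3.379 m/s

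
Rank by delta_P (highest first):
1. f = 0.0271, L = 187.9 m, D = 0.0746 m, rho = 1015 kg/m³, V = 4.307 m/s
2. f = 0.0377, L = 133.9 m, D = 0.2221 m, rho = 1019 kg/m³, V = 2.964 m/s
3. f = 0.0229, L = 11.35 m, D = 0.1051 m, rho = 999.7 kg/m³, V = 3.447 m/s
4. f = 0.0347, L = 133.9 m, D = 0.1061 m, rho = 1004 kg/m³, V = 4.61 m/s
Case 1: delta_P = 642.6 kPa
Case 2: delta_P = 101.7 kPa
Case 3: delta_P = 14.69 kPa
Case 4: delta_P = 467.2 kPa
Ranking (highest first): 1, 4, 2, 3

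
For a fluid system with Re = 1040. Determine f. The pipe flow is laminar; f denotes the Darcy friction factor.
Formula: f = \frac{64}{Re}
f = 64/1040 = 0.06154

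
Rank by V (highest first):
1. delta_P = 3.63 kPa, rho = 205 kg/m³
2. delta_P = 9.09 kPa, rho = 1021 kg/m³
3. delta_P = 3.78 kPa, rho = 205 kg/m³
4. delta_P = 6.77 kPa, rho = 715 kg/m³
Case 1: V = 5.951 m/s
Case 2: V = 4.22 m/s
Case 3: V = 6.073 m/s
Case 4: V = 4.352 m/s
Ranking (highest first): 3, 1, 4, 2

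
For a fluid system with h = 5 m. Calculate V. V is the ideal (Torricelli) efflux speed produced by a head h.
Formula: V = \sqrt{2 g h}
V = √(2·9.81·5) = 9.905 m/s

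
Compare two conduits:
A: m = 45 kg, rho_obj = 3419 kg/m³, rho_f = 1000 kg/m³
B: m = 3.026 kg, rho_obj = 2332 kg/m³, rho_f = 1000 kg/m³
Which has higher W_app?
W_app(A) = 312.3 N, W_app(B) = 16.96 N. Answer: A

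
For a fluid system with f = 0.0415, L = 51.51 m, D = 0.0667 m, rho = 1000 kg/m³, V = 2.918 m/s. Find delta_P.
Formula: \Delta P = f \frac{L}{D} \frac{\rho V^2}{2}
delta_P = 0.0415·(51.51/0.0667)·0.5·1000·2.918²/1000 = 136.4 kPa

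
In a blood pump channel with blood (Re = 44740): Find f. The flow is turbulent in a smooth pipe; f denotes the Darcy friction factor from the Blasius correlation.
Formula: f = \frac{0.316}{Re^{0.25}}
f = 0.316/44740^0.25 = 0.02173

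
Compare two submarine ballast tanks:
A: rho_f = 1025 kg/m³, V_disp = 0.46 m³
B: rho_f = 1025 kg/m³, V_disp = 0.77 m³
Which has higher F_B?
F_B(A) = 4625 N, F_B(B) = 7743 N. Answer: B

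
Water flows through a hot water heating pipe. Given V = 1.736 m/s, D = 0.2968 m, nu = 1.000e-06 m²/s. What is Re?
Formula: Re = \frac{V D}{\nu}
Re = 1.736·0.2968/1.000e-06 = 515245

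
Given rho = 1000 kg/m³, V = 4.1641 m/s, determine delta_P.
Formula: V = \sqrt{\frac{2 \Delta P}{\rho}}
Substituting knowns: 4.1641 = √(2·(delta_P·1000)/1000)
Solving for delta_P: delta_P = 4.1641²·1000/2/1000 = 8.67 kPa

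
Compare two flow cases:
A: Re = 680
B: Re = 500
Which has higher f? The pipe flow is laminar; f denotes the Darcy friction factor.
f(A) = 0.09412, f(B) = 0.128. Answer: B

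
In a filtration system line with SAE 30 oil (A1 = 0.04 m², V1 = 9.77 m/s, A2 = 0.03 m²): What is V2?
Formula: V_2 = \frac{A_1 V_1}{A_2}
V2 = 0.04·9.77/0.03 = 13.03 m/s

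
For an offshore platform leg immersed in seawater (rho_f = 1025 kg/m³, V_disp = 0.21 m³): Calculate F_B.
Formula: F_B = \rho_f g V_{disp}
F_B = 1025·9.81·0.21 = 2112 N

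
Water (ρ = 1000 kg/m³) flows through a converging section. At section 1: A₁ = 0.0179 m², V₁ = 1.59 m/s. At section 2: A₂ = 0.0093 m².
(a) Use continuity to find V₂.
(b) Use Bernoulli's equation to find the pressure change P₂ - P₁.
(a) Continuity: A₁V₁=A₂V₂ -> V₂=A₁V₁/A₂=0.0179*1.59/0.0093=3.06 m/s
(b) Bernoulli: P₂-P₁=0.5*rho*(V₁^2-V₂^2)/1000=0.5*1000*(1.59^2-3.06^2)/1000=-3.418 kPa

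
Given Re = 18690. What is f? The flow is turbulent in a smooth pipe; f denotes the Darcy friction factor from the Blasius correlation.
Formula: f = \frac{0.316}{Re^{0.25}}
f = 0.316/18690^0.25 = 0.02703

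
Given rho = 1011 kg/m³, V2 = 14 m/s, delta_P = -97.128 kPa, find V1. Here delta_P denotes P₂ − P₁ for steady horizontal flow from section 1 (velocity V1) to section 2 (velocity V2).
Formula: \Delta P = \frac{1}{2} \rho (V_1^2 - V_2^2)
Substituting knowns: -97.128 = 0.5·1011·(V1² − 14²)/1000
Solving for V1: V1 = √(14² + 2·(-97.128·1000)/1011) = 1.964 m/s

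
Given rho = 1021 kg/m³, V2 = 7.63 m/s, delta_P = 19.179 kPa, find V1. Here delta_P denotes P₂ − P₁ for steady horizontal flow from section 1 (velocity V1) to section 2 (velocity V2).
Formula: \Delta P = \frac{1}{2} \rho (V_1^2 - V_2^2)
Substituting knowns: 19.179 = 0.5·1021·(V1² − 7.63²)/1000
Solving for V1: V1 = √(7.63² + 2·(19.179·1000)/1021) = 9.787 m/s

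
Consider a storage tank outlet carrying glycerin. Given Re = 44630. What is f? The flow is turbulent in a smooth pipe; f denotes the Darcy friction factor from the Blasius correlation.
Formula: f = \frac{0.316}{Re^{0.25}}
f = 0.316/44630^0.25 = 0.02174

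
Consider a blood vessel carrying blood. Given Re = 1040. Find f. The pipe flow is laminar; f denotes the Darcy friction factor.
Formula: f = \frac{64}{Re}
f = 64/1040 = 0.06154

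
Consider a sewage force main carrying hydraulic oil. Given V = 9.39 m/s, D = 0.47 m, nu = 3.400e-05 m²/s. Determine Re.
Formula: Re = \frac{V D}{\nu}
Re = 9.39·0.47/3.400e-05 = 129803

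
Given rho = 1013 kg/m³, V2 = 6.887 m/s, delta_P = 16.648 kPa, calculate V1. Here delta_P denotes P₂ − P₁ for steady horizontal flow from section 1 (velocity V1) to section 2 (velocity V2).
Formula: \Delta P = \frac{1}{2} \rho (V_1^2 - V_2^2)
Substituting knowns: 16.648 = 0.5·1013·(V1² − 6.887²)/1000
Solving for V1: V1 = √(6.887² + 2·(16.648·1000)/1013) = 8.961 m/s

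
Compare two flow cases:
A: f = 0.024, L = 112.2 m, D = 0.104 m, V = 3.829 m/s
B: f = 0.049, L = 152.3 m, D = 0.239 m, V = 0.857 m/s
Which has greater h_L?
h_L(A) = 19.35 m, h_L(B) = 1.169 m. Answer: A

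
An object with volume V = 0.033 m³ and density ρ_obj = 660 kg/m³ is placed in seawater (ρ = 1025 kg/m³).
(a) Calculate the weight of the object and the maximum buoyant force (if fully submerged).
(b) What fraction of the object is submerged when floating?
(a) W=rho_obj*g*V=660*9.81*0.033=213.7 N; F_B(max)=rho*g*V=1025*9.81*0.033=331.8 N
(b) Floating fraction=rho_obj/rho=660/1025=0.644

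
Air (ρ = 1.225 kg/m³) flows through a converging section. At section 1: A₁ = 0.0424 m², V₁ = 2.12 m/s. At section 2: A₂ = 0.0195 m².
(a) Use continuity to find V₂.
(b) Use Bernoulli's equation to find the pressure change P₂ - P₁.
(a) Continuity: A₁V₁=A₂V₂ -> V₂=A₁V₁/A₂=0.0424*2.12/0.0195=4.61 m/s
(b) Bernoulli: P₂-P₁=0.5*rho*(V₁^2-V₂^2)/1000=0.5*1.225*(2.12^2-4.61^2)/1000=-0.01026 kPa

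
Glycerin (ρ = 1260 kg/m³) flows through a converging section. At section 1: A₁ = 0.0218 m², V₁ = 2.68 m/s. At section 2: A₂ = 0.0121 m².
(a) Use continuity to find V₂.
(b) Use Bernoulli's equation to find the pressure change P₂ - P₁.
(a) Continuity: A₁V₁=A₂V₂ -> V₂=A₁V₁/A₂=0.0218*2.68/0.0121=4.83 m/s
(b) Bernoulli: P₂-P₁=0.5*rho*(V₁^2-V₂^2)/1000=0.5*1260*(2.68^2-4.83^2)/1000=-10.17 kPa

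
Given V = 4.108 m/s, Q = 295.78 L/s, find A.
Formula: Q = A V
Substituting knowns: 295.78 = A·4.108·1000
Solving for A: A = (295.78/1000)/4.108 = 0.072 m²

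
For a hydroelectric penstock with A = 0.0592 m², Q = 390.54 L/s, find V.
Formula: Q = A V
Substituting knowns: 390.54 = 0.0592·V·1000
Solving for V: V = (390.54/1000)/0.0592 = 6.597 m/s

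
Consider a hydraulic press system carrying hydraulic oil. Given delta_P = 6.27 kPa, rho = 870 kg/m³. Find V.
Formula: V = \sqrt{\frac{2 \Delta P}{\rho}}
V = √(2·(6.27·1000)/870) = 3.797 m/s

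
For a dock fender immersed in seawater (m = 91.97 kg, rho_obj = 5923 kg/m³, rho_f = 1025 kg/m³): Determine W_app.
Formula: W_{app} = mg\left(1 - \frac{\rho_f}{\rho_{obj}}\right)
W_app = 91.97·9.81·(1 − 1025/5923) = 746.1 N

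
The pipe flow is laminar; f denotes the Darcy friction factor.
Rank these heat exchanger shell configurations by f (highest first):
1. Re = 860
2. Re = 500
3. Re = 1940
Case 1: f = 0.07442
Case 2: f = 0.128
Case 3: f = 0.03299
Ranking (highest first): 2, 1, 3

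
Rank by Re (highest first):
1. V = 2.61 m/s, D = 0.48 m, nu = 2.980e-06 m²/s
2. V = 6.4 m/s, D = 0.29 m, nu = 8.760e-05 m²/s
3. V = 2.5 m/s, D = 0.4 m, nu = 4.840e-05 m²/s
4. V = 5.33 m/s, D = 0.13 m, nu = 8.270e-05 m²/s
Case 1: Re = 420403
Case 2: Re = 21187
Case 3: Re = 20661
Case 4: Re = 8378
Ranking (highest first): 1, 2, 3, 4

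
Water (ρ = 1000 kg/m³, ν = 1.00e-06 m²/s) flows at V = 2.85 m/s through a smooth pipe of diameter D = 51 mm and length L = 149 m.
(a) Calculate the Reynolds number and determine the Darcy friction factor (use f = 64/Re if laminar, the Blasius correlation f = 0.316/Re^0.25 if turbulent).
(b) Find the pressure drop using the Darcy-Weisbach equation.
(a) Re = V·D/ν = 2.85·0.051/1.00e-06 = 145350 → turbulent (Re > 4000); f = 0.316/Re^0.25 = 0.316/145350^0.25 = 0.016184 (Blasius is strictly valid for Re ≲ 1e5; used here as the smooth-pipe estimate the problem specifies)
(b) Darcy-Weisbach: ΔP = f·(L/D)·½ρV²/1000 = 0.016184·(149/0.051)·½·1000·2.85²/1000 = 192 kPa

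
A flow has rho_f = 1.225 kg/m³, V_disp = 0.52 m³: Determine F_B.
Formula: F_B = \rho_f g V_{disp}
F_B = 1.225·9.81·0.52 = 6.249 N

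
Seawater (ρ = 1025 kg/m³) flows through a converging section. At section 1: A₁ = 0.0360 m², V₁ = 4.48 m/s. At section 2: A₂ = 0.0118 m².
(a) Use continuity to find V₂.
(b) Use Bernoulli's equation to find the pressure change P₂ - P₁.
(a) Continuity: A₁V₁=A₂V₂ -> V₂=A₁V₁/A₂=0.0360*4.48/0.0118=13.67 m/s
(b) Bernoulli: P₂-P₁=0.5*rho*(V₁^2-V₂^2)/1000=0.5*1025*(4.48^2-13.67^2)/1000=-85.48 kPa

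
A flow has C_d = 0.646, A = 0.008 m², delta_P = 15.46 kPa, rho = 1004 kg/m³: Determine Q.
Formula: Q = C_d A \sqrt{\frac{2 \Delta P}{\rho}}
Q = 0.646·0.008·√(2·(15.46·1000)/1004)·1000 = 28.68 L/s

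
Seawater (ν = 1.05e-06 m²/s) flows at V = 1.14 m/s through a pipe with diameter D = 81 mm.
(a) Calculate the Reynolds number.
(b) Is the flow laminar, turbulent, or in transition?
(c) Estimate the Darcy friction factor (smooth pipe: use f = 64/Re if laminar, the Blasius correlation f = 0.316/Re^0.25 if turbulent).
(a) Re = V·D/ν = 1.14·0.081/1.05e-06 = 87943
(b) Flow regime: turbulent (Re > 4000)
(c) Friction factor: f = 0.316/Re^0.25 = 0.316/87943^0.25 = 0.01835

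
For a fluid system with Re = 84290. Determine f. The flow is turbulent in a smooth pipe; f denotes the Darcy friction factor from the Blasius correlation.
Formula: f = \frac{0.316}{Re^{0.25}}
f = 0.316/84290^0.25 = 0.01855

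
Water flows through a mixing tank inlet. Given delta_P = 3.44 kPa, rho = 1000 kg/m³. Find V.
Formula: V = \sqrt{\frac{2 \Delta P}{\rho}}
V = √(2·(3.44·1000)/1000) = 2.623 m/s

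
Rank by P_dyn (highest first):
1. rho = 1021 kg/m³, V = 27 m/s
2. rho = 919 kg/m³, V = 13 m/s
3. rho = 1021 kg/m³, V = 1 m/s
Case 1: P_dyn = 372.2 kPa
Case 2: P_dyn = 77.66 kPa
Case 3: P_dyn = 0.5105 kPa
Ranking (highest first): 1, 2, 3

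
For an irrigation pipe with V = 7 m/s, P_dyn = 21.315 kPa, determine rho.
Formula: P_{dyn} = \frac{1}{2} \rho V^2
Substituting knowns: 21.315 = 0.5·rho·7²/1000
Solving for rho: rho = 2·(21.315·1000)/7² = 870 kg/m³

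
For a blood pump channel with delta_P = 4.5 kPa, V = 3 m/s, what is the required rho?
Formula: V = \sqrt{\frac{2 \Delta P}{\rho}}
Substituting knowns: 3 = √(2·(4.5·1000)/rho)
Solving for rho: rho = 2·(4.5·1000)/3² = 1000 kg/m³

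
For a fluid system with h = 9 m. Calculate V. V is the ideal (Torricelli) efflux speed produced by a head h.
Formula: V = \sqrt{2 g h}
V = √(2·9.81·9) = 13.29 m/s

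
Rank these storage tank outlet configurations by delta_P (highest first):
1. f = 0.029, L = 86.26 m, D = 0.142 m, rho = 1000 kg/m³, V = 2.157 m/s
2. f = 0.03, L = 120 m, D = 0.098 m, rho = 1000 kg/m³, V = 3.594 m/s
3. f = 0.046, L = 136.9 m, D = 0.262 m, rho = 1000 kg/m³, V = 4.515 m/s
Case 1: delta_P = 40.98 kPa
Case 2: delta_P = 237.2 kPa
Case 3: delta_P = 245 kPa
Ranking (highest first): 3, 2, 1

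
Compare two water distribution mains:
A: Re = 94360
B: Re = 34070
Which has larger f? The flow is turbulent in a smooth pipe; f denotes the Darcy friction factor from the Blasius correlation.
f(A) = 0.01803, f(B) = 0.02326. Answer: B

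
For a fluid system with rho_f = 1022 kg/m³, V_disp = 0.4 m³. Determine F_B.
Formula: F_B = \rho_f g V_{disp}
F_B = 1022·9.81·0.4 = 4010 N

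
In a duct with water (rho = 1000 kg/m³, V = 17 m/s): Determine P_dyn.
Formula: P_{dyn} = \frac{1}{2} \rho V^2
P_dyn = 0.5·1000·17²/1000 = 144.5 kPa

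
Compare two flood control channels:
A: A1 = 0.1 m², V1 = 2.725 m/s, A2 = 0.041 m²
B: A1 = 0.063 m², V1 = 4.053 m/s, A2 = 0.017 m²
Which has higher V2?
V2(A) = 6.646 m/s, V2(B) = 15.02 m/s. Answer: B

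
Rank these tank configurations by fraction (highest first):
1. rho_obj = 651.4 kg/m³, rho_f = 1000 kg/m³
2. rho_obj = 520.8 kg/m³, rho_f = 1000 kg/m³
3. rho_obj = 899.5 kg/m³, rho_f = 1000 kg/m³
Case 1: fraction = 0.6514
Case 2: fraction = 0.5208
Case 3: fraction = 0.8995
Ranking (highest first): 3, 1, 2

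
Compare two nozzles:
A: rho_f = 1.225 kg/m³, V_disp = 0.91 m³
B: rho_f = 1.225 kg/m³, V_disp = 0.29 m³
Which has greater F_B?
F_B(A) = 10.94 N, F_B(B) = 3.485 N. Answer: A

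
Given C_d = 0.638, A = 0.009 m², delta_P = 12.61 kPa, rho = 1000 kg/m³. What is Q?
Formula: Q = C_d A \sqrt{\frac{2 \Delta P}{\rho}}
Q = 0.638·0.009·√(2·(12.61·1000)/1000)·1000 = 28.84 L/s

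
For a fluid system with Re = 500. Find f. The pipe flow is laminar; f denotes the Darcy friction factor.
Formula: f = \frac{64}{Re}
f = 64/500 = 0.128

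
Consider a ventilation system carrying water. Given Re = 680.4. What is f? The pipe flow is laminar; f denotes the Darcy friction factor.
Formula: f = \frac{64}{Re}
f = 64/680.4 = 0.09406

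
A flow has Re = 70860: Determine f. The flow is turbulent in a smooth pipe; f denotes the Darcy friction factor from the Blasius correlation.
Formula: f = \frac{0.316}{Re^{0.25}}
f = 0.316/70860^0.25 = 0.01937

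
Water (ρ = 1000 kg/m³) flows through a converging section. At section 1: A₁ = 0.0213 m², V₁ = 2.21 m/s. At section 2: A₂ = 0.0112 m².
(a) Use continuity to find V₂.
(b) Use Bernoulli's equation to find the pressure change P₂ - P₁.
(a) Continuity: A₁V₁=A₂V₂ -> V₂=A₁V₁/A₂=0.0213*2.21/0.0112=4.20 m/s
(b) Bernoulli: P₂-P₁=0.5*rho*(V₁^2-V₂^2)/1000=0.5*1000*(2.21^2-4.20^2)/1000=-6.378 kPa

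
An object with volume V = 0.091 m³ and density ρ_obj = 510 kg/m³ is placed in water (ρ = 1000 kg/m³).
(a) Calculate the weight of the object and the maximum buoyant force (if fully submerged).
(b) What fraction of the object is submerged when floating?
(a) W=rho_obj*g*V=510*9.81*0.091=455.3 N; F_B(max)=rho*g*V=1000*9.81*0.091=892.7 N
(b) Floating fraction=rho_obj/rho=510/1000=0.510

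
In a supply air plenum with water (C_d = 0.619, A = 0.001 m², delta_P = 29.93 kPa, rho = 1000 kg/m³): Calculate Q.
Formula: Q = C_d A \sqrt{\frac{2 \Delta P}{\rho}}
Q = 0.619·0.001·√(2·(29.93·1000)/1000)·1000 = 4.789 L/s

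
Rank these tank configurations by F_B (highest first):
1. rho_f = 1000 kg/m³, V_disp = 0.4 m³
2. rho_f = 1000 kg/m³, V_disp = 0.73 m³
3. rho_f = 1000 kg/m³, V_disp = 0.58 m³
Case 1: F_B = 3924 N
Case 2: F_B = 7161 N
Case 3: F_B = 5690 N
Ranking (highest first): 2, 3, 1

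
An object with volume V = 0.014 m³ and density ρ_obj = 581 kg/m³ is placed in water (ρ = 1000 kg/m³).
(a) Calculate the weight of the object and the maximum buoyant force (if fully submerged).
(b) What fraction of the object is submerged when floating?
(a) W=rho_obj*g*V=581*9.81*0.014=79.8 N; F_B(max)=rho*g*V=1000*9.81*0.014=137.3 N
(b) Floating fraction=rho_obj/rho=581/1000=0.581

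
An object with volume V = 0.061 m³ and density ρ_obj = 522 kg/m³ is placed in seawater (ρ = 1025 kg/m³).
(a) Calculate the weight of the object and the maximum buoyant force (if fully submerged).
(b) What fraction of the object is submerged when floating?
(a) W=rho_obj*g*V=522*9.81*0.061=312.4 N; F_B(max)=rho*g*V=1025*9.81*0.061=613.4 N
(b) Floating fraction=rho_obj/rho=522/1025=0.509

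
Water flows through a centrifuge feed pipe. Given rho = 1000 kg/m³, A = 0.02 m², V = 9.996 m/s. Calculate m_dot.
Formula: \dot{m} = \rho A V
m_dot = 1000·0.02·9.996 = 199.9 kg/s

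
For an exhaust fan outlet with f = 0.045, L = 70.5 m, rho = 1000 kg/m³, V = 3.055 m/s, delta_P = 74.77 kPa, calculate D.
Formula: \Delta P = f \frac{L}{D} \frac{\rho V^2}{2}
Substituting knowns: 74.77 = 0.045·(70.5/D)·0.5·1000·3.055²/1000
Solving for D: D = 0.045·70.5·0.5·1000·3.055²/(74.77·1000) = 0.198 m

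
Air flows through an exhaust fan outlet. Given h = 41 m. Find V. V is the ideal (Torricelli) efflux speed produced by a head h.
Formula: V = \sqrt{2 g h}
V = √(2·9.81·41) = 28.36 m/s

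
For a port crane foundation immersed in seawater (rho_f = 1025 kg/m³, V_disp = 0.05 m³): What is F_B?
Formula: F_B = \rho_f g V_{disp}
F_B = 1025·9.81·0.05 = 502.8 N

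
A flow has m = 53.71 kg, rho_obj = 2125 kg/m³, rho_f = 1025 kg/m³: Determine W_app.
Formula: W_{app} = mg\left(1 - \frac{\rho_f}{\rho_{obj}}\right)
W_app = 53.71·9.81·(1 − 1025/2125) = 272.7 N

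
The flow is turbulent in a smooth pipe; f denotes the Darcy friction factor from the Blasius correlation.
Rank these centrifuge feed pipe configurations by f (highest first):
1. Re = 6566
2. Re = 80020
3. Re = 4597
Case 1: f = 0.0351
Case 2: f = 0.01879
Case 3: f = 0.03838
Ranking (highest first): 3, 1, 2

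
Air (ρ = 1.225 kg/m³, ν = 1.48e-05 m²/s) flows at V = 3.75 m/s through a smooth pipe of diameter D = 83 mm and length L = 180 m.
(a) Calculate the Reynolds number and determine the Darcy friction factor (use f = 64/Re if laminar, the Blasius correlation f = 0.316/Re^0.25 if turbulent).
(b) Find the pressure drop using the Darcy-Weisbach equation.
(a) Re = V·D/ν = 3.75·0.083/1.48e-05 = 21030 → turbulent (Re > 4000); f = 0.316/Re^0.25 = 0.316/21030^0.25 = 0.026241
(b) Darcy-Weisbach: ΔP = f·(L/D)·½ρV²/1000 = 0.026241·(180/0.083)·½·1.225·3.75²/1000 = 0.4902 kPa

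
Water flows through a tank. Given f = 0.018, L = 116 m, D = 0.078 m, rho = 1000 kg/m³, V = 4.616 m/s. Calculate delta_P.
Formula: \Delta P = f \frac{L}{D} \frac{\rho V^2}{2}
delta_P = 0.018·(116/0.078)·0.5·1000·4.616²/1000 = 285.2 kPa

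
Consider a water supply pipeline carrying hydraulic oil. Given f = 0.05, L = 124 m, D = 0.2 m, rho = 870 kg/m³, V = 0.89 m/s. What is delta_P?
Formula: \Delta P = f \frac{L}{D} \frac{\rho V^2}{2}
delta_P = 0.05·(124/0.2)·0.5·870·0.89²/1000 = 10.68 kPa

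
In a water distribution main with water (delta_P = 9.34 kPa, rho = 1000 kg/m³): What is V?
Formula: V = \sqrt{\frac{2 \Delta P}{\rho}}
V = √(2·(9.34·1000)/1000) = 4.322 m/s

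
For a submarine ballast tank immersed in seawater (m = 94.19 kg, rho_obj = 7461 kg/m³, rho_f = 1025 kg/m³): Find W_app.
Formula: W_{app} = mg\left(1 - \frac{\rho_f}{\rho_{obj}}\right)
W_app = 94.19·9.81·(1 − 1025/7461) = 797.1 N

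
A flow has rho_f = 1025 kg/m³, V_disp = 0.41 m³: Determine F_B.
Formula: F_B = \rho_f g V_{disp}
F_B = 1025·9.81·0.41 = 4123 N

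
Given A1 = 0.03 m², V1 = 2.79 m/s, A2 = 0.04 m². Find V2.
Formula: V_2 = \frac{A_1 V_1}{A_2}
V2 = 0.03·2.79/0.04 = 2.092 m/s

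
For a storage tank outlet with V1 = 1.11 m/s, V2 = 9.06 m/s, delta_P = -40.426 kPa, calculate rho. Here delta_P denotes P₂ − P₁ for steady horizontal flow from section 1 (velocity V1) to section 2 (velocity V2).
Formula: \Delta P = \frac{1}{2} \rho (V_1^2 - V_2^2)
Substituting knowns: -40.426 = 0.5·rho·(1.11² − 9.06²)/1000
Solving for rho: rho = 2·(-40.426·1000)/(1.11² − 9.06²) = 1000 kg/m³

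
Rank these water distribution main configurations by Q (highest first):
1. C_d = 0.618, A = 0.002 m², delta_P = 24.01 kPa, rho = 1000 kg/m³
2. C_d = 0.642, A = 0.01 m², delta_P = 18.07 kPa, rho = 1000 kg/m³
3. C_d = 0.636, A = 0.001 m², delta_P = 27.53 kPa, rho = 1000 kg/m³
Case 1: Q = 8.565 L/s
Case 2: Q = 38.59 L/s
Case 3: Q = 4.719 L/s
Ranking (highest first): 2, 1, 3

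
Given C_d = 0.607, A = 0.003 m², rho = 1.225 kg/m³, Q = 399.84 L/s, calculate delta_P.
Formula: Q = C_d A \sqrt{\frac{2 \Delta P}{\rho}}
Substituting knowns: 399.84 = 0.607·0.003·√(2·(delta_P·1000)/1.225)·1000
Solving for delta_P: delta_P = ((399.84/1000)/(0.607·0.003))²·1.225/2/1000 = 29.53 kPa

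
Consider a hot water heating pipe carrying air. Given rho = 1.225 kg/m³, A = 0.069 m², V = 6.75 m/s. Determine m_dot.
Formula: \dot{m} = \rho A V
m_dot = 1.225·0.069·6.75 = 0.5705 kg/s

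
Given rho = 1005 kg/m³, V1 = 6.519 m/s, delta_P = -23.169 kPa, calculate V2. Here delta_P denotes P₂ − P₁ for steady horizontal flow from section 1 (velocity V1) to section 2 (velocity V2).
Formula: \Delta P = \frac{1}{2} \rho (V_1^2 - V_2^2)
Substituting knowns: -23.169 = 0.5·1005·(6.519² − V2²)/1000
Solving for V2: V2 = √(6.519² − 2·(-23.169·1000)/1005) = 9.413 m/s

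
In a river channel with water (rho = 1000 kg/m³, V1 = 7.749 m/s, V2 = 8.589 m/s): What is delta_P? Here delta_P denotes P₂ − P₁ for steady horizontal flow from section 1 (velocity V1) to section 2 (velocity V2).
Formula: \Delta P = \frac{1}{2} \rho (V_1^2 - V_2^2)
delta_P = 0.5·1000·(7.749² − 8.589²)/1000 = -6.862 kPa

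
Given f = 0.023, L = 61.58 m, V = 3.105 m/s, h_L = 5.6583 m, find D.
Formula: h_L = f \frac{L}{D} \frac{V^2}{2g}
Substituting knowns: 5.6583 = 0.023·(61.58/D)·3.105²/(2·9.81)
Solving for D: D = 0.023·61.58·3.105²/(2·9.81·5.6583) = 0.123 m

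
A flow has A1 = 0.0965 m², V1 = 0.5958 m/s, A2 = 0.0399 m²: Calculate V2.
Formula: V_2 = \frac{A_1 V_1}{A_2}
V2 = 0.0965·0.5958/0.0399 = 1.441 m/s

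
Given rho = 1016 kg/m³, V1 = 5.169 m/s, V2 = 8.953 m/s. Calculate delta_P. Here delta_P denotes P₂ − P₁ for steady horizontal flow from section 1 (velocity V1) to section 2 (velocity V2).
Formula: \Delta P = \frac{1}{2} \rho (V_1^2 - V_2^2)
delta_P = 0.5·1016·(5.169² − 8.953²)/1000 = -27.15 kPa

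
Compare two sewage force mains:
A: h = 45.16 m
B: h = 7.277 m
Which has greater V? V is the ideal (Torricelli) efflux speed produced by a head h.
V(A) = 29.77 m/s, V(B) = 11.95 m/s. Answer: A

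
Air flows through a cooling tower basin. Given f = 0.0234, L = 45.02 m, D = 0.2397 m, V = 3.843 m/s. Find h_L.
Formula: h_L = f \frac{L}{D} \frac{V^2}{2g}
h_L = 0.0234·(45.02/0.2397)·3.843²/(2·9.81) = 3.308 m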